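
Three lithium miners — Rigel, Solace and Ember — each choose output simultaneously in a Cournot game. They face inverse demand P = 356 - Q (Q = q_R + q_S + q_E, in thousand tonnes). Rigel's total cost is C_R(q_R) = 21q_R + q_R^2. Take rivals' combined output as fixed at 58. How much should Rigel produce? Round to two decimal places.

69.25

With rivals' combined output fixed at 58, Rigel's profit is π_R = (356 - 58 - q_R)q_R - (21q_R + q_R²) = (298 - q_R)q_R - (21q_R + q_R²).
∂π_R/∂q_R = 277 - 4q_R = 0, so q_R = 277/4.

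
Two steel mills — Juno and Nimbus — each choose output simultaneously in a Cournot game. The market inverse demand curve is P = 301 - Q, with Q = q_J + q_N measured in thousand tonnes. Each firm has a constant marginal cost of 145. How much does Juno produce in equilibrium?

52

Each firm earns π_i = (301 - Q)q_i - 145q_i.
Setting ∂π_i/∂q_i = 0 with rivals' quantities fixed: 156 - 2q_i - q_j = 0.
With identical firms every q_j equals q_i, so q_j = q_i and 156 = 3q_i, giving q_i = 52.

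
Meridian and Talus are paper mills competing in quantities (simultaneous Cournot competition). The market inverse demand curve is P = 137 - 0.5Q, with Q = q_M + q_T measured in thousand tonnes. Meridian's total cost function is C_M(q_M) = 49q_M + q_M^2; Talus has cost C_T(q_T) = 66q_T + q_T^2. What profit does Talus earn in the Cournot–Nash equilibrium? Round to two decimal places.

Meridian's profit: π_M = (137 - 0.5Q)q_M - (49q_M + q_M²). Setting ∂π_M/∂q_M = 0: 88 - 3q_M - (1/2)(q_T) = 0.
Talus's first-order condition: 71 - 3q_T - (1/2)(q_M) = 0.
Rearranging gives the reaction functions q_M = (88 - (1/2)q_T)/3 and q_T = (71 - (1/2)q_M)/3.
Solving the pair: q_M = 914/35, q_T = 676/35.
Price P = 137 - (1/2)·(318/7) = 800/7.
Talus's profit: (800/7)·(676/35) - 66·(676/35) - (676/35)² = 559.5624.

559.56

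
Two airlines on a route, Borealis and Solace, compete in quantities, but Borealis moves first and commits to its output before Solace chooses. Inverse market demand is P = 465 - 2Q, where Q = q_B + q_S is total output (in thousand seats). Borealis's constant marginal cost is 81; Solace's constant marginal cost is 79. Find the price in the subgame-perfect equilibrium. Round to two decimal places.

Solve by backward induction. Given q_B, the follower Solace maximises π_S = (465 - 2q_B - 2q_S)q_S - 79q_S.
∂π_S/∂q_S = 386 - 2q_B - 4q_S = 0 gives the reaction function q_S = (386 - 2q_B)/4.
The leader anticipates this reaction. Substituting into P = 465 - 2Q gives P = 272 - q_B, so π_B = (272 - q_B)q_B - 81q_B.
Leader FOC: 191 - 2q_B = 0, so q_B = 191/2.
Then q_S = (386 - 2·(191/2))/4 = 195/4.
Total output Q = 577/4, so price P = 465 - 2·(577/4) = 353/2.

176.50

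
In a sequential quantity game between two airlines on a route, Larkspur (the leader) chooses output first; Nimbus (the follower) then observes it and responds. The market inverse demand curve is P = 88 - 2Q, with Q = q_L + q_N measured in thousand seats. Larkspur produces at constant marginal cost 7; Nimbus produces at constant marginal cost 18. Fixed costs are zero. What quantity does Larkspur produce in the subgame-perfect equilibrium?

Solve by backward induction. Given q_L, the follower Nimbus maximises π_N = (88 - 2q_L - 2q_N)q_N - 18q_N.
Setting the follower's marginal profit to zero, 70 - 2q_L - 4q_N = 0, i.e. q_N = (70 - 2q_L)/4.
The leader anticipates this reaction. Substituting into P = 88 - 2Q gives P = 53 - q_L, so π_L = (53 - q_L)q_L - 7q_L.
The leader's first-order condition 46 - 2q_L = 0 yields q_L = 23.
Then q_N = (70 - 2·23)/4 = 6.

23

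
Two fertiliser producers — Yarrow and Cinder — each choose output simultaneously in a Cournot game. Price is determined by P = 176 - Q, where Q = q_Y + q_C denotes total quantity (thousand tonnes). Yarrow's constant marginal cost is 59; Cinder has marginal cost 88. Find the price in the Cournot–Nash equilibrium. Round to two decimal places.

107.67

Yarrow's profit: π_Y = (176 - Q)q_Y - (59q_Y). Setting ∂π_Y/∂q_Y = 0: 117 - 2q_Y - (q_C) = 0.
Cinder's profit: π_C = (176 - Q)q_C - (88q_C). Setting ∂π_C/∂q_C = 0: 88 - 2q_C - (q_Y) = 0.
Best responses: q_Y = (117 - q_C)/2, q_C = (88 - q_Y)/2.
Substituting one into the other gives q_Y = 146/3 and q_C = 59/3.
Total output Q = 205/3, so price P = 176 - 205/3 = 323/3.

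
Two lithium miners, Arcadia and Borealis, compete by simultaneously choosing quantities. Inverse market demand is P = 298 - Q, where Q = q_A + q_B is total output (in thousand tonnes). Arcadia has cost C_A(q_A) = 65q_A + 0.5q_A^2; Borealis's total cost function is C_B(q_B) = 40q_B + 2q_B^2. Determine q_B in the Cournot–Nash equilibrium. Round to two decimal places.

Arcadia's profit: π_A = (298 - Q)q_A - (65q_A + (1/2)q_A²). Setting ∂π_A/∂q_A = 0: 233 - 3q_A - (q_B) = 0.
Borealis's first-order condition: 258 - 6q_B - (q_A) = 0.
So q_A = (233 - q_B)/3 and q_B = (258 - q_A)/6.
Solving the pair: q_A = 1140/17, q_B = 541/17.

31.82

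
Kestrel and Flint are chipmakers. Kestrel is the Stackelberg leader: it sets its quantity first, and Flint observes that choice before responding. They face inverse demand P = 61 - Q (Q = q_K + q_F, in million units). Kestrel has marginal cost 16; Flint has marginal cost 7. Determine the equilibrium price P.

25

The follower Flint best-responds to any q_K: π_F = (61 - Q)q_F - 7q_F.
Setting the follower's marginal profit to zero, 54 - q_K - 2q_F = 0, i.e. q_F = (54 - q_K)/2.
The leader anticipates this reaction. Substituting into P = 61 - Q gives P = 34 - (1/2)q_K, so π_K = (34 - (1/2)q_K)q_K - 16q_K.
The leader's first-order condition 18 - q_K = 0 yields q_K = 18.
Then q_F = (54 - 18)/2 = 18.
Total output Q = 36, so price P = 61 - 36 = 25.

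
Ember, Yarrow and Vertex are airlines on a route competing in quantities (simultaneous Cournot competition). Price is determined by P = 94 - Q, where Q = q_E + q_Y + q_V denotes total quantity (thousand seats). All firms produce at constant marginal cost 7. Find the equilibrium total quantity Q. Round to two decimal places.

A representative firm's profit is π_i = q_i(94 - Q) - 7q_i.
First-order condition (treating rivals' output as given): 87 - 2q_i - Σ_{j≠i} q_j = 0.
By symmetry each firm produces the same amount; substituting Σ_{j≠i} q_j = 2q_i yields q_i = 87/4.
Total output Q = 87/4 + 87/4 + 87/4 = 261/4.

65.25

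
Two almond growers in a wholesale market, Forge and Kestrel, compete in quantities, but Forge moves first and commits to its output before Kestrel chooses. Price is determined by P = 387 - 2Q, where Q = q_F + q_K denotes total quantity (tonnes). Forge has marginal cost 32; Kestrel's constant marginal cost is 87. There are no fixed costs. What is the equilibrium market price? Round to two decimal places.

134.50

The follower Kestrel best-responds to any q_F: π_K = (387 - 2Q)q_K - 87q_K.
∂π_K/∂q_K = 300 - 2q_F - 4q_K = 0 gives the reaction function q_K = (300 - 2q_F)/4.
Forge substitutes q_K(q_F) into its own profit: π_F = q_F(387 - 2q_F - (300 - 2q_F)/2) - 32q_F = (237 - q_F)q_F - 32q_F.
The leader's first-order condition 205 - 2q_F = 0 yields q_F = 205/2.
Then q_K = (300 - 2·(205/2))/4 = 95/4.
Total output Q = 505/4, so price P = 387 - 2·(505/4) = 269/2.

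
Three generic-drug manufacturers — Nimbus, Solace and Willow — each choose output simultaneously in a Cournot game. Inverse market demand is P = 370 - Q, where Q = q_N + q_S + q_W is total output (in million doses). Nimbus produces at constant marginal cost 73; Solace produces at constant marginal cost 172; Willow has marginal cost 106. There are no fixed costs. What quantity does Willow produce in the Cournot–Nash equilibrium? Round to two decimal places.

Nimbus's profit: π_N = (370 - Q)q_N - (73q_N). Setting ∂π_N/∂q_N = 0: 297 - 2q_N - (q_S + q_W) = 0.
Solace's profit: π_S = (370 - Q)q_S - (172q_S). Setting ∂π_S/∂q_S = 0: 198 - 2q_S - (q_N + q_W) = 0.
Willow's profit: π_W = (370 - Q)q_W - (106q_W). Setting ∂π_W/∂q_W = 0: 264 - 2q_W - (q_N + q_S) = 0.
Adding the 3 conditions: 759 − 2Q − 2Q = 0, i.e. Q = 759/4.
Back-substituting: q_N = (297 − 759/4) = 429/4, q_S = (198 − 759/4) = 33/4, q_W = (264 − 759/4) = 297/4.

74.25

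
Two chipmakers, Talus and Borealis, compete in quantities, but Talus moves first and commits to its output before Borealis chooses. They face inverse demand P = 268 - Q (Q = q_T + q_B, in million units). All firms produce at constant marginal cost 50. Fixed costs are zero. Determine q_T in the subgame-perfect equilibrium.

109

Solve by backward induction. Given q_T, the follower Borealis maximises π_B = (268 - q_T - q_B)q_B - 50q_B.
Setting the follower's marginal profit to zero, 218 - q_T - 2q_B = 0, i.e. q_B = (218 - q_T)/2.
Talus substitutes q_B(q_T) into its own profit: π_T = q_T(268 - q_T - (218 - q_T)/2) - 50q_T = (159 - (1/2)q_T)q_T - 50q_T.
Maximising: ∂π_T/∂q_T = 109 - q_T = 0, giving q_T = 109.
Then q_B = (218 - 109)/2 = 109/2.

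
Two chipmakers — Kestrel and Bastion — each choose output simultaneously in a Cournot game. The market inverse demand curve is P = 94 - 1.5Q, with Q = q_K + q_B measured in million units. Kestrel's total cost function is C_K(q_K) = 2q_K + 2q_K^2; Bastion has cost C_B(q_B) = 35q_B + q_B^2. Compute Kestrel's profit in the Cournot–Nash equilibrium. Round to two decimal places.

450.36

Kestrel's profit: π_K = (94 - 1.5Q)q_K - (2q_K + 2q_K²). Setting ∂π_K/∂q_K = 0: 92 - 7q_K - (3/2)(q_B) = 0.
Bastion's profit: π_B = (94 - 1.5Q)q_B - (35q_B + q_B²). Setting ∂π_B/∂q_B = 0: 59 - 5q_B - (3/2)(q_K) = 0.
Rearranging gives the reaction functions q_K = (92 - (3/2)q_B)/7 and q_B = (59 - (3/2)q_K)/5.
Solving the pair: q_K = 1486/131, q_B = 1100/131.
Price P = 94 - (3/2)·19.7405 = 64.3893.
Kestrel's profit: 64.3893·(1486/131) - 2·(1486/131) - 2(1486/131)² = 450.3634.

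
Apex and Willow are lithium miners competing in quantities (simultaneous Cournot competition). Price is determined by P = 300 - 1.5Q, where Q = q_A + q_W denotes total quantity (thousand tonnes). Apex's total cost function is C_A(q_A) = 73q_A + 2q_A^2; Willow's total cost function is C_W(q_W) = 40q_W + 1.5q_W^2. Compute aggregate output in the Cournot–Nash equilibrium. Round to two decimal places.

Apex's profit: π_A = (300 - 1.5Q)q_A - (73q_A + 2q_A²). Setting ∂π_A/∂q_A = 0: 227 - 7q_A - (3/2)(q_W) = 0.
Willow's profit: π_W = (300 - 1.5Q)q_W - (40q_W + (3/2)q_W²). Setting ∂π_W/∂q_W = 0: 260 - 6q_W - (3/2)(q_A) = 0.
Best responses: q_A = (227 - (3/2)q_W)/7, q_W = (260 - (3/2)q_A)/6.
Substituting one into the other gives q_A = 1296/53 and q_W = 37.2201.
Total output Q = 1296/53 + 37.2201 = 61.6730.

61.67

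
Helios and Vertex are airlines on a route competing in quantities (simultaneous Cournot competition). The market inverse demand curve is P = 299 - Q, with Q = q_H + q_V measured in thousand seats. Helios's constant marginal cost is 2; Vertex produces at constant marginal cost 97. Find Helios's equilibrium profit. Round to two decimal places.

Helios's profit: π_H = (299 - Q)q_H - (2q_H). Setting ∂π_H/∂q_H = 0: 297 - 2q_H - (q_V) = 0.
Vertex's profit: π_V = (299 - Q)q_V - (97q_V). Setting ∂π_V/∂q_V = 0: 202 - 2q_V - (q_H) = 0.
Rearranging gives the reaction functions q_H = (297 - q_V)/2 and q_V = (202 - q_H)/2.
Solving the pair: q_H = 392/3, q_V = 107/3.
Price P = 299 - 499/3 = 398/3.
Helios's profit: (398/3 - 2)·(392/3) = 17073.7778.

17073.78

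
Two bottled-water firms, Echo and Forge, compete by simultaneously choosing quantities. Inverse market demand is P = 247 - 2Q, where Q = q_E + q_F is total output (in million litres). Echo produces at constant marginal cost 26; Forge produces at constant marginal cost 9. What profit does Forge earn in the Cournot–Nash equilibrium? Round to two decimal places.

Echo's profit: π_E = (247 - 2Q)q_E - (26q_E). Setting ∂π_E/∂q_E = 0: 221 - 4q_E - 2(q_F) = 0.
Forge's profit: π_F = (247 - 2Q)q_F - (9q_F). Setting ∂π_F/∂q_F = 0: 238 - 4q_F - 2(q_E) = 0.
So q_E = (221 - 2q_F)/4 and q_F = (238 - 2q_E)/4.
Substituting one into the other gives q_E = 34 and q_F = 85/2.
Price P = 247 - 2·(153/2) = 94.
Forge's profit: (94 - 9)·(85/2) = 3612.5000.

3612.50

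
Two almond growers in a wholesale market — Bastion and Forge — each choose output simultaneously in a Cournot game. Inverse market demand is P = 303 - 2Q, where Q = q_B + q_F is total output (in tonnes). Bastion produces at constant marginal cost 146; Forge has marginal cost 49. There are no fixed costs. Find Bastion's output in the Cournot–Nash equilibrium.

Bastion's profit: π_B = (303 - 2Q)q_B - (146q_B). Setting ∂π_B/∂q_B = 0: 157 - 4q_B - 2(q_F) = 0.
Forge's profit: π_F = (303 - 2Q)q_F - (49q_F). Setting ∂π_F/∂q_F = 0: 254 - 4q_F - 2(q_B) = 0.
Best responses: q_B = (157 - 2q_F)/4, q_F = (254 - 2q_B)/4.
Solving the pair: q_B = 10, q_F = 117/2.

10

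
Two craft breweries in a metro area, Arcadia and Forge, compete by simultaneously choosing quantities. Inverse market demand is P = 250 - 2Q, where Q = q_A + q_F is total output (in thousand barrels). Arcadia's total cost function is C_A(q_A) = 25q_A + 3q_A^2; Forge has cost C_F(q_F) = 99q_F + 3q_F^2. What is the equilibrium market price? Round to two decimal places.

187.33

Arcadia's profit: π_A = (250 - 2Q)q_A - (25q_A + 3q_A²). Setting ∂π_A/∂q_A = 0: 225 - 10q_A - 2(q_F) = 0.
Forge's first-order condition: 151 - 10q_F - 2(q_A) = 0.
Best responses: q_A = (225 - 2q_F)/10, q_F = (151 - 2q_A)/10.
Solving the pair: q_A = 487/24, q_F = 265/24.
Total output Q = 94/3, so price P = 250 - 2·(94/3) = 562/3.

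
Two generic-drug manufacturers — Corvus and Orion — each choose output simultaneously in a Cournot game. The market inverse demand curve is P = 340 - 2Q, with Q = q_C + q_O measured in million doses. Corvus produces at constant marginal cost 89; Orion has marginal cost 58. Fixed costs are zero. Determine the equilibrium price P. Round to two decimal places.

162.33

Corvus's profit: π_C = (340 - 2Q)q_C - (89q_C). Setting ∂π_C/∂q_C = 0: 251 - 4q_C - 2(q_O) = 0.
Orion's profit: π_O = (340 - 2Q)q_O - (58q_O). Setting ∂π_O/∂q_O = 0: 282 - 4q_O - 2(q_C) = 0.
Best responses: q_C = (251 - 2q_O)/4, q_O = (282 - 2q_C)/4.
Solving the pair: q_C = 110/3, q_O = 313/6.
Total output Q = 533/6, so price P = 340 - 2·(533/6) = 487/3.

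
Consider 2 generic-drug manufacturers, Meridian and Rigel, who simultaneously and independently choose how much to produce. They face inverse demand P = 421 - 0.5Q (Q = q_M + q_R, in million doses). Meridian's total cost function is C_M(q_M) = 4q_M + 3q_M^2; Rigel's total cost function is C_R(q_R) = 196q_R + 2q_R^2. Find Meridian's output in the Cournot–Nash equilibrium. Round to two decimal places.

Meridian's profit: π_M = (421 - 0.5Q)q_M - (4q_M + 3q_M²). Setting ∂π_M/∂q_M = 0: 417 - 7q_M - (1/2)(q_R) = 0.
Rigel's first-order condition: 225 - 5q_R - (1/2)(q_M) = 0.
Rearranging gives the reaction functions q_M = (417 - (1/2)q_R)/7 and q_R = (225 - (1/2)q_M)/5.
Solving the pair: q_M = 56.7626, q_R = 39.3237.

56.76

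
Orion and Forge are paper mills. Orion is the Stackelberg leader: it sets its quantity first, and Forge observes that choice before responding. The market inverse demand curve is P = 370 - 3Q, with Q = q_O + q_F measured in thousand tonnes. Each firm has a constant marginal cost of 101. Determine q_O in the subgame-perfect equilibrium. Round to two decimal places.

Solve by backward induction. Given q_O, the follower Forge maximises π_F = (370 - 3q_O - 3q_F)q_F - 101q_F.
∂π_F/∂q_F = 269 - 3q_O - 6q_F = 0 gives the reaction function q_F = (269 - 3q_O)/6.
The leader anticipates this reaction. Substituting into P = 370 - 3Q gives P = 471/2 - (3/2)q_O, so π_O = (471/2 - (3/2)q_O)q_O - 101q_O.
Maximising: ∂π_O/∂q_O = 269/2 - 3q_O = 0, giving q_O = 269/6.
Then q_F = (269 - 3·(269/6))/6 = 269/12.

44.83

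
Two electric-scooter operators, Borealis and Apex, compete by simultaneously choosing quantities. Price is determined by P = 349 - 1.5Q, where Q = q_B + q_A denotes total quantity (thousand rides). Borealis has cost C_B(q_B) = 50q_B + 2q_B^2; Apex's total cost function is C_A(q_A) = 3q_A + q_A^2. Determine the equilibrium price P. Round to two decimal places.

Borealis's profit: π_B = (349 - 1.5Q)q_B - (50q_B + 2q_B²). Setting ∂π_B/∂q_B = 0: 299 - 7q_B - (3/2)(q_A) = 0.
Apex's profit: π_A = (349 - 1.5Q)q_A - (3q_A + q_A²). Setting ∂π_A/∂q_A = 0: 346 - 5q_A - (3/2)(q_B) = 0.
Rearranging gives the reaction functions q_B = (299 - (3/2)q_A)/7 and q_A = (346 - (3/2)q_B)/5.
Solving the pair: q_B = 29.8015, q_A = 60.2595.
Total output Q = 90.0611, so price P = 349 - (3/2)·90.0611 = 213.9084.

213.91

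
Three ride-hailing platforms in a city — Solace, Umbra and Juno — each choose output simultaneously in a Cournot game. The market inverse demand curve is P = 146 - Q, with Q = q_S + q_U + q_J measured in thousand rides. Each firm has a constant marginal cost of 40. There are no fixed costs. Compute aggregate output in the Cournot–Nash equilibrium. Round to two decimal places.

Each firm earns π_i = (146 - Q)q_i - 40q_i.
Setting ∂π_i/∂q_i = 0 with rivals' quantities fixed: 106 - 2q_i - Σ_{j≠i} q_j = 0.
By symmetry each firm produces the same amount; substituting Σ_{j≠i} q_j = 2q_i yields q_i = 106/4 = 53/2.
Total output Q = 53/2 + 53/2 + 53/2 = 159/2.

79.50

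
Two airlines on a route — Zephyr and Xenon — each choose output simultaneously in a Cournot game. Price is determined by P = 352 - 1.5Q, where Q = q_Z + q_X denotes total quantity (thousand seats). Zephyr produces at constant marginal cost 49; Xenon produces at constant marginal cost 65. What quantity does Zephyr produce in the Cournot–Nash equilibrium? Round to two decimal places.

70.89

Zephyr's profit: π_Z = (352 - 1.5Q)q_Z - (49q_Z). Setting ∂π_Z/∂q_Z = 0: 303 - 3q_Z - (3/2)(q_X) = 0.
Xenon's profit: π_X = (352 - 1.5Q)q_X - (65q_X). Setting ∂π_X/∂q_X = 0: 287 - 3q_X - (3/2)(q_Z) = 0.
Rearranging gives the reaction functions q_Z = (303 - (3/2)q_X)/3 and q_X = (287 - (3/2)q_Z)/3.
Solving the pair: q_Z = 638/9, q_X = 542/9.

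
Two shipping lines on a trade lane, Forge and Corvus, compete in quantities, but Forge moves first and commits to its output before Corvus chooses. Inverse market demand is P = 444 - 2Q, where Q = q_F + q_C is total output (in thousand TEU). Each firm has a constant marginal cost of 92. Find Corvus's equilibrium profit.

3872

The follower Corvus best-responds to any q_F: π_C = (444 - 2Q)q_C - 92q_C.
Follower FOC: 352 - 2q_F - 4q_C = 0, so q_C(q_F) = (352 - 2q_F)/4.
Forge substitutes q_C(q_F) into its own profit: π_F = q_F(444 - 2q_F - (352 - 2q_F)/2) - 92q_F = (268 - q_F)q_F - 92q_F.
Maximising: ∂π_F/∂q_F = 176 - 2q_F = 0, giving q_F = 88.
Then q_C = (352 - 2·88)/4 = 44.
Price P = 444 - 2·132 = 180.
Corvus's profit: (180 - 92)·44 = 3872.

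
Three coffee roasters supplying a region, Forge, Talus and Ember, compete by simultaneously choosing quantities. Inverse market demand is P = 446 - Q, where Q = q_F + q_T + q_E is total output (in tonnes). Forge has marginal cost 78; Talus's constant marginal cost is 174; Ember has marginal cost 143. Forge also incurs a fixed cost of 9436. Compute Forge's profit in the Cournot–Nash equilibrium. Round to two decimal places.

Forge's profit: π_F = (446 - Q)q_F - (78q_F). Setting ∂π_F/∂q_F = 0: 368 - 2q_F - (q_T + q_E) = 0.
Talus's profit: π_T = (446 - Q)q_T - (174q_T). Setting ∂π_T/∂q_T = 0: 272 - 2q_T - (q_F + q_E) = 0.
Ember's first-order condition: 303 - 2q_E - (q_F + q_T) = 0.
Adding the 3 first-order conditions: 943 − 4Q = 0, so Q = 943/4.
Back-substituting: q_F = (368 − 943/4) = 529/4, q_T = (272 − 943/4) = 145/4, q_E = (303 − 943/4) = 269/4.
Price P = 446 - 943/4 = 841/4.
Forge's profit: (841/4 - 78)·(529/4) - 9436 = 8054.0625.

8054.06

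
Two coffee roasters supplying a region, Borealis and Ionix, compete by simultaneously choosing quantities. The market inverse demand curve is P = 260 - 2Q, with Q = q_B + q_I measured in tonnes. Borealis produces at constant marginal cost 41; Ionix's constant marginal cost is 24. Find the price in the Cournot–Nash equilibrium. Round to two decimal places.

108.33

Borealis's profit: π_B = (260 - 2Q)q_B - (41q_B). Setting ∂π_B/∂q_B = 0: 219 - 4q_B - 2(q_I) = 0.
Ionix's first-order condition: 236 - 4q_I - 2(q_B) = 0.
So q_B = (219 - 2q_I)/4 and q_I = (236 - 2q_B)/4.
Solving the pair: q_B = 101/3, q_I = 253/6.
Total output Q = 455/6, so price P = 260 - 2·(455/6) = 325/3.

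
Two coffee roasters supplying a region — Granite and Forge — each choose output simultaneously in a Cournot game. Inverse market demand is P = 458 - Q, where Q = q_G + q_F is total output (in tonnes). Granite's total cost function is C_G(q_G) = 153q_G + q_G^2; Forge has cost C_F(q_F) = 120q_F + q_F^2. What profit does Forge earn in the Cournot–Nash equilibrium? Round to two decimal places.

Granite's profit: π_G = (458 - Q)q_G - (153q_G + q_G²). Setting ∂π_G/∂q_G = 0: 305 - 4q_G - (q_F) = 0.
Forge's profit: π_F = (458 - Q)q_F - (120q_F + q_F²). Setting ∂π_F/∂q_F = 0: 338 - 4q_F - (q_G) = 0.
So q_G = (305 - q_F)/4 and q_F = (338 - q_G)/4.
Substituting one into the other gives q_G = 294/5 and q_F = 349/5.
Price P = 458 - 643/5 = 1647/5.
Forge's profit: (1647/5)·(349/5) - 120·(349/5) - (349/5)² = 9744.0800.

9744.08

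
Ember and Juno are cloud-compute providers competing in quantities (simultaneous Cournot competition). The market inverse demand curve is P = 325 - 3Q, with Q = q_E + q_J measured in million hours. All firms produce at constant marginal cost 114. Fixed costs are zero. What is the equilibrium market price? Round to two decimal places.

Each firm earns π_i = (325 - 3Q)q_i - 114q_i.
Setting ∂π_i/∂q_i = 0 with rivals' quantities fixed: 211 - 6q_i - 3q_j = 0.
With identical firms every q_j equals q_i, so q_j = q_i and 211 = 9q_i, giving q_i = 211/9.
Total output Q = 422/9, so price P = 325 - 3·(422/9) = 553/3.

184.33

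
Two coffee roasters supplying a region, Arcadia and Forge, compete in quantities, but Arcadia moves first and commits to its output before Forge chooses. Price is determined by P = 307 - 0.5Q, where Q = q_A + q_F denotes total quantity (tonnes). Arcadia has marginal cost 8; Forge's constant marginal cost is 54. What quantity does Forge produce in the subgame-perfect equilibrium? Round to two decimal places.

80.50

Solve by backward induction. Given q_A, the follower Forge maximises π_F = (307 - (1/2)q_A - (1/2)q_F)q_F - 54q_F.
∂π_F/∂q_F = 253 - (1/2)q_A - q_F = 0 gives the reaction function q_F = (253 - (1/2)q_A).
The leader anticipates this reaction. Substituting into P = 307 - 0.5Q gives P = 361/2 - (1/4)q_A, so π_A = (361/2 - (1/4)q_A)q_A - 8q_A.
Leader FOC: 345/2 - (1/2)q_A = 0, so q_A = 345.
Then q_F = (253 - (1/2)·345) = 161/2.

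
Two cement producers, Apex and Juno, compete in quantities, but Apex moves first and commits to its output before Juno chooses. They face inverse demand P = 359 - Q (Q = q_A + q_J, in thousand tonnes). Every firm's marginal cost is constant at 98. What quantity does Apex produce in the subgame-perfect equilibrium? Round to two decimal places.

130.50

Solve by backward induction. Given q_A, the follower Juno maximises π_J = (359 - q_A - q_J)q_J - 98q_J.
Follower FOC: 261 - q_A - 2q_J = 0, so q_J(q_A) = (261 - q_A)/2.
Apex substitutes q_J(q_A) into its own profit: π_A = q_A(359 - q_A - (261 - q_A)/2) - 98q_A = (457/2 - (1/2)q_A)q_A - 98q_A.
Leader FOC: 261/2 - q_A = 0, so q_A = 261/2.
Then q_J = (261 - 261/2)/2 = 261/4.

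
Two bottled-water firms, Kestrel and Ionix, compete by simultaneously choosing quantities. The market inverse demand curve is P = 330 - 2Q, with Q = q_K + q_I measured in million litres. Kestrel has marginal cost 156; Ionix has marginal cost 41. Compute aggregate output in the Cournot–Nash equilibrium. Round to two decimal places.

Kestrel's profit: π_K = (330 - 2Q)q_K - (156q_K). Setting ∂π_K/∂q_K = 0: 174 - 4q_K - 2(q_I) = 0.
Ionix's profit: π_I = (330 - 2Q)q_I - (41q_I). Setting ∂π_I/∂q_I = 0: 289 - 4q_I - 2(q_K) = 0.
Rearranging gives the reaction functions q_K = (174 - 2q_I)/4 and q_I = (289 - 2q_K)/4.
Solving the pair: q_K = 59/6, q_I = 202/3.
Total output Q = 59/6 + 202/3 = 463/6.

77.17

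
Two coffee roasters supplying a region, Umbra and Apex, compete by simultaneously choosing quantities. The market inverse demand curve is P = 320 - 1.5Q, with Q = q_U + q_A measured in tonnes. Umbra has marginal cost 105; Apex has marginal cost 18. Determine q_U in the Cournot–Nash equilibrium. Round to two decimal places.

Umbra's profit: π_U = (320 - 1.5Q)q_U - (105q_U). Setting ∂π_U/∂q_U = 0: 215 - 3q_U - (3/2)(q_A) = 0.
Apex's profit: π_A = (320 - 1.5Q)q_A - (18q_A). Setting ∂π_A/∂q_A = 0: 302 - 3q_A - (3/2)(q_U) = 0.
Best responses: q_U = (215 - (3/2)q_A)/3, q_A = (302 - (3/2)q_U)/3.
Solving the pair: q_U = 256/9, q_A = 778/9.

28.44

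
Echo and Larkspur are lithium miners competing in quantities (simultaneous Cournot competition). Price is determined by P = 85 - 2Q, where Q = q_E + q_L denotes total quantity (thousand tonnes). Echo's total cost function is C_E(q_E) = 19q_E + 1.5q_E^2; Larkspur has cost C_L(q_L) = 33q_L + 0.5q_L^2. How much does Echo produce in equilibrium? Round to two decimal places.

7.29

Echo's profit: π_E = (85 - 2Q)q_E - (19q_E + (3/2)q_E²). Setting ∂π_E/∂q_E = 0: 66 - 7q_E - 2(q_L) = 0.
Larkspur's profit: π_L = (85 - 2Q)q_L - (33q_L + (1/2)q_L²). Setting ∂π_L/∂q_L = 0: 52 - 5q_L - 2(q_E) = 0.
Rearranging gives the reaction functions q_E = (66 - 2q_L)/7 and q_L = (52 - 2q_E)/5.
Solving the pair: q_E = 226/31, q_L = 232/31.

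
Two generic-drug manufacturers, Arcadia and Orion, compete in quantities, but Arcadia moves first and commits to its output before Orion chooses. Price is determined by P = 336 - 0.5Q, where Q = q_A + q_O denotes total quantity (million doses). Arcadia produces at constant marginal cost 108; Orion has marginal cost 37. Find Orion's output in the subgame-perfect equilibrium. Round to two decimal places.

220.50

Solve by backward induction. Given q_A, the follower Orion maximises π_O = (336 - (1/2)q_A - (1/2)q_O)q_O - 37q_O.
Setting the follower's marginal profit to zero, 299 - (1/2)q_A - q_O = 0, i.e. q_O = (299 - (1/2)q_A).
Arcadia substitutes q_O(q_A) into its own profit: π_A = q_A(336 - (1/2)q_A - (299 - (1/2)q_A)/2) - 108q_A = (373/2 - (1/4)q_A)q_A - 108q_A.
Leader FOC: 157/2 - (1/2)q_A = 0, so q_A = 157.
Then q_O = (299 - (1/2)·157) = 441/2.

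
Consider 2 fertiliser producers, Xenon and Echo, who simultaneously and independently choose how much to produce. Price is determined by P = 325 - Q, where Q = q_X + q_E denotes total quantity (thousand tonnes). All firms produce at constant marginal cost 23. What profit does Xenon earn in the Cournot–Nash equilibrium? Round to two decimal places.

10133.78

Each firm earns π_i = (325 - Q)q_i - 23q_i.
First-order condition (treating rivals' output as given): 302 - 2q_i - q_j = 0.
By symmetry each firm produces the same amount; substituting q_j = q_i yields q_i = 302/3.
Price P = 325 - 604/3 = 371/3.
Xenon's profit: (371/3 - 23)·(302/3) = 10133.7778.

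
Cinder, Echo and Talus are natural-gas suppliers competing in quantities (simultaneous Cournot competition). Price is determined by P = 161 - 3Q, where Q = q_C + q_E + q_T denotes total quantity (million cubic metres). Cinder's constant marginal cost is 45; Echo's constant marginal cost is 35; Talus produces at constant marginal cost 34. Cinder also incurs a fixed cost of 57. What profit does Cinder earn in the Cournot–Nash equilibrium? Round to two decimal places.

131.02

Cinder's profit: π_C = (161 - 3Q)q_C - (45q_C). Setting ∂π_C/∂q_C = 0: 116 - 6q_C - 3(q_E + q_T) = 0.
Echo's profit: π_E = (161 - 3Q)q_E - (35q_E). Setting ∂π_E/∂q_E = 0: 126 - 6q_E - 3(q_C + q_T) = 0.
Talus's first-order condition: 127 - 6q_T - 3(q_C + q_E) = 0.
Adding the 3 conditions: 369 − 6Q − 6Q = 0, i.e. Q = 123/4.
Back-substituting: q_C = (116 − 369/4)/3 = 95/12, q_E = (126 − 369/4)/3 = 45/4, q_T = (127 − 369/4)/3 = 139/12.
Price P = 161 - 3·(123/4) = 275/4.
Cinder's profit: (275/4 - 45)·(95/12) - 57 = 131.0208.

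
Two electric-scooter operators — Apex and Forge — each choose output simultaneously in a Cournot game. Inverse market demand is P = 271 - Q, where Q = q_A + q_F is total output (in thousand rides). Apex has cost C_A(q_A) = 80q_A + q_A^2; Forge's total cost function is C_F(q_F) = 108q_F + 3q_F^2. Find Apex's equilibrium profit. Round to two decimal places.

3877.68

Apex's profit: π_A = (271 - Q)q_A - (80q_A + q_A²). Setting ∂π_A/∂q_A = 0: 191 - 4q_A - (q_F) = 0.
Forge's profit: π_F = (271 - Q)q_F - (108q_F + 3q_F²). Setting ∂π_F/∂q_F = 0: 163 - 8q_F - (q_A) = 0.
Best responses: q_A = (191 - q_F)/4, q_F = (163 - q_A)/8.
Solving the pair: q_A = 1365/31, q_F = 461/31.
Price P = 271 - 1826/31 = 212.0968.
Apex's profit: 212.0968·(1365/31) - 80·(1365/31) - (1365/31)² = 3877.6795.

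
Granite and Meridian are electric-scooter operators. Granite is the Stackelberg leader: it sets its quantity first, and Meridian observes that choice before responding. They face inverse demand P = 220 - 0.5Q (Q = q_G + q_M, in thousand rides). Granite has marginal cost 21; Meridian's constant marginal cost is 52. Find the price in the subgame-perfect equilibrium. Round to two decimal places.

Solve by backward induction. Given q_G, the follower Meridian maximises π_M = (220 - (1/2)q_G - (1/2)q_M)q_M - 52q_M.
∂π_M/∂q_M = 168 - (1/2)q_G - q_M = 0 gives the reaction function q_M = (168 - (1/2)q_G).
Granite substitutes q_M(q_G) into its own profit: π_G = q_G(220 - (1/2)q_G - (168 - (1/2)q_G)/2) - 21q_G = (136 - (1/4)q_G)q_G - 21q_G.
Leader FOC: 115 - (1/2)q_G = 0, so q_G = 230.
Then q_M = (168 - (1/2)·230) = 53.
Total output Q = 283, so price P = 220 - (1/2)·283 = 157/2.

78.50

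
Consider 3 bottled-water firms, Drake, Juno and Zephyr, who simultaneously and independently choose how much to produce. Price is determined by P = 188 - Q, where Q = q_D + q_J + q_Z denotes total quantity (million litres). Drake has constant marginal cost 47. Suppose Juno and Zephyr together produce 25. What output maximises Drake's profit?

With rivals' combined output fixed at 25, Drake's profit is π_D = (188 - 25 - q_D)q_D - (47q_D) = (163 - q_D)q_D - (47q_D).
∂π_D/∂q_D = 116 - 2q_D = 0, so q_D = 58.

58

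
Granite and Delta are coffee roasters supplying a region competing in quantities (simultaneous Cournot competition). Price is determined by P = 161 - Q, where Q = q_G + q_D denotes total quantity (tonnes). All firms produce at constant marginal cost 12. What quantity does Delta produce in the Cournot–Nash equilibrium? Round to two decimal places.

49.67

Each firm earns π_i = (161 - Q)q_i - 12q_i.
First-order condition (treating rivals' output as given): 149 - 2q_i - q_j = 0.
With identical firms every q_j equals q_i, so q_j = q_i and 149 = 3q_i, giving q_i = 149/3.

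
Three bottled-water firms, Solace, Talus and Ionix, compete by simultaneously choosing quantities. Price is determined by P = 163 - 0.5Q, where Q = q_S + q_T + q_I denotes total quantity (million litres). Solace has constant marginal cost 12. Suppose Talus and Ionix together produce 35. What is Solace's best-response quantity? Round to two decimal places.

133.50

With rivals' combined output fixed at 35, Solace's profit is π_S = (163 - (1/2)·35 - (1/2)q_S)q_S - (12q_S) = (291/2 - (1/2)q_S)q_S - (12q_S).
∂π_S/∂q_S = 267/2 - q_S = 0, so q_S = 267/2.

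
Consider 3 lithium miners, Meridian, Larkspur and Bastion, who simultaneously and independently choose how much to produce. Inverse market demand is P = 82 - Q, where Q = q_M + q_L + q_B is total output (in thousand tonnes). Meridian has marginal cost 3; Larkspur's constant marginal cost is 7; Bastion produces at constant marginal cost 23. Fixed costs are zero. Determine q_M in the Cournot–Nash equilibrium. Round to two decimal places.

Meridian's profit: π_M = (82 - Q)q_M - (3q_M). Setting ∂π_M/∂q_M = 0: 79 - 2q_M - (q_L + q_B) = 0.
Larkspur's profit: π_L = (82 - Q)q_L - (7q_L). Setting ∂π_L/∂q_L = 0: 75 - 2q_L - (q_M + q_B) = 0.
Bastion's first-order condition: 59 - 2q_B - (q_M + q_L) = 0.
Adding the 3 first-order conditions: 213 − 4Q = 0, so Q = 213/4.
Back-substituting: q_M = (79 − 213/4) = 103/4, q_L = (75 − 213/4) = 87/4, q_B = (59 − 213/4) = 23/4.

25.75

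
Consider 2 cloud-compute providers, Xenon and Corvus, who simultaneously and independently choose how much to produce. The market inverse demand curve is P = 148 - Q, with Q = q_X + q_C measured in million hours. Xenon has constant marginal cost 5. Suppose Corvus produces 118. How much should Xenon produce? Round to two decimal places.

12.50

With the rival's output fixed at 118, Xenon's profit is π_X = (148 - 118 - q_X)q_X - (5q_X) = (30 - q_X)q_X - (5q_X).
∂π_X/∂q_X = 25 - 2q_X = 0, so q_X = 25/2.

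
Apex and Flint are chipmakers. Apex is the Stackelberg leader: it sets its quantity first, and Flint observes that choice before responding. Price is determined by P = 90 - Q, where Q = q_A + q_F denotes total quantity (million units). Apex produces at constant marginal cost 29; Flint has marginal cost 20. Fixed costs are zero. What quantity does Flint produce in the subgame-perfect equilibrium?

Solve by backward induction. Given q_A, the follower Flint maximises π_F = (90 - q_A - q_F)q_F - 20q_F.
Setting the follower's marginal profit to zero, 70 - q_A - 2q_F = 0, i.e. q_F = (70 - q_A)/2.
Apex substitutes q_F(q_A) into its own profit: π_A = q_A(90 - q_A - (70 - q_A)/2) - 29q_A = (55 - (1/2)q_A)q_A - 29q_A.
The leader's first-order condition 26 - q_A = 0 yields q_A = 26.
Then q_F = (70 - 26)/2 = 22.

22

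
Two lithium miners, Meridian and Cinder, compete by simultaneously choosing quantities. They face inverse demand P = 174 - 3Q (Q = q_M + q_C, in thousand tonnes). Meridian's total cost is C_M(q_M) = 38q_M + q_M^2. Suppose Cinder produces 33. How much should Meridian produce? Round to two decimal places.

4.63

With the rival's output fixed at 33, Meridian's profit is π_M = (174 - 3·33 - 3q_M)q_M - (38q_M + q_M²) = (75 - 3q_M)q_M - (38q_M + q_M²).
∂π_M/∂q_M = 37 - 8q_M = 0, so q_M = 37/8.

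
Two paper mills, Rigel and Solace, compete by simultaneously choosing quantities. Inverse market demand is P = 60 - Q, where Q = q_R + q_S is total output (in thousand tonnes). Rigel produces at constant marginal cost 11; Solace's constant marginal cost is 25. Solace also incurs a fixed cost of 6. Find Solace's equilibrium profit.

Rigel's profit: π_R = (60 - Q)q_R - (11q_R). Setting ∂π_R/∂q_R = 0: 49 - 2q_R - (q_S) = 0.
Solace's first-order condition: 35 - 2q_S - (q_R) = 0.
Rearranging gives the reaction functions q_R = (49 - q_S)/2 and q_S = (35 - q_R)/2.
Solving the pair: q_R = 21, q_S = 7.
Price P = 60 - 28 = 32.
Solace's profit: (32 - 25)·7 - 6 = 43.

43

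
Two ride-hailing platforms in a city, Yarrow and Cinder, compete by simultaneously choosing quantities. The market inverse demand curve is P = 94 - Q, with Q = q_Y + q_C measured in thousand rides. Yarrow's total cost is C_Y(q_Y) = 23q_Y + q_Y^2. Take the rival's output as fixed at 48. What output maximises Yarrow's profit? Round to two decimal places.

5.75

With the rival's output fixed at 48, Yarrow's profit is π_Y = (94 - 48 - q_Y)q_Y - (23q_Y + q_Y²) = (46 - q_Y)q_Y - (23q_Y + q_Y²).
∂π_Y/∂q_Y = 23 - 4q_Y = 0, so q_Y = 23/4.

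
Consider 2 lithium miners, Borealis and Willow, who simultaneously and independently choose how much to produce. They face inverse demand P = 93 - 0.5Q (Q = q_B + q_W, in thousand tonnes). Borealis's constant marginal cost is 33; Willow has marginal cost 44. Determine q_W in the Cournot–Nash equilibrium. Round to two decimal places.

Borealis's profit: π_B = (93 - 0.5Q)q_B - (33q_B). Setting ∂π_B/∂q_B = 0: 60 - q_B - (1/2)(q_W) = 0.
Willow's profit: π_W = (93 - 0.5Q)q_W - (44q_W). Setting ∂π_W/∂q_W = 0: 49 - q_W - (1/2)(q_B) = 0.
Rearranging gives the reaction functions q_B = (60 - (1/2)q_W) and q_W = (49 - (1/2)q_B).
Solving the pair: q_B = 142/3, q_W = 76/3.

25.33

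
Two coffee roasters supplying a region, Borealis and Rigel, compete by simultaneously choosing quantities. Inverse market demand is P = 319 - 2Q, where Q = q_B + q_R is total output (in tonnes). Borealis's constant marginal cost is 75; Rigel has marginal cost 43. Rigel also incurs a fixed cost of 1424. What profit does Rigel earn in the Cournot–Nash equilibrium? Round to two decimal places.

Borealis's profit: π_B = (319 - 2Q)q_B - (75q_B). Setting ∂π_B/∂q_B = 0: 244 - 4q_B - 2(q_R) = 0.
Rigel's first-order condition: 276 - 4q_R - 2(q_B) = 0.
Best responses: q_B = (244 - 2q_R)/4, q_R = (276 - 2q_B)/4.
Substituting one into the other gives q_B = 106/3 and q_R = 154/3.
Price P = 319 - 2·(260/3) = 437/3.
Rigel's profit: (437/3 - 43)·(154/3) - 1424 = 3846.2222.

3846.22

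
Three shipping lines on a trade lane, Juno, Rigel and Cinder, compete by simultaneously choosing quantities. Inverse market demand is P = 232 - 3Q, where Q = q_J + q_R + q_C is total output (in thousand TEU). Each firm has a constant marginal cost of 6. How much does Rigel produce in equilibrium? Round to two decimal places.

A representative firm's profit is π_i = q_i(232 - 3Q) - 6q_i.
Setting ∂π_i/∂q_i = 0 with rivals' quantities fixed: 226 - 6q_i - 3·Σ_{j≠i} q_j = 0.
With identical firms every q_j equals q_i, so Σ_{j≠i} q_j = 2q_i and 226 = 12q_i, giving q_i = 113/6.

18.83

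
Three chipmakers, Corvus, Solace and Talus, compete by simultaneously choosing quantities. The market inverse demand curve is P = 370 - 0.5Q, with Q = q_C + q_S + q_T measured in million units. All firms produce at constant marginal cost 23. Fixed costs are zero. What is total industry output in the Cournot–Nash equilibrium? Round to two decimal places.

A representative firm's profit is π_i = q_i(370 - 0.5Q) - 23q_i.
Setting ∂π_i/∂q_i = 0 with rivals' quantities fixed: 347 - q_i - (1/2)·Σ_{j≠i} q_j = 0.
With identical firms every q_j equals q_i, so Σ_{j≠i} q_j = 2q_i and 347 = 2q_i, giving q_i = 347/2.
Total output Q = 347/2 + 347/2 + 347/2 = 1041/2.

520.50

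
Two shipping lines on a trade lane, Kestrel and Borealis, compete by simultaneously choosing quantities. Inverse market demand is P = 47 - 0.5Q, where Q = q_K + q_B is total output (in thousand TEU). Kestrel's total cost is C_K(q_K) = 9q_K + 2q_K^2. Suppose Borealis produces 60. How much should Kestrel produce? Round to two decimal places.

1.60

With the rival's output fixed at 60, Kestrel's profit is π_K = (47 - (1/2)·60 - (1/2)q_K)q_K - (9q_K + 2q_K²) = (17 - (1/2)q_K)q_K - (9q_K + 2q_K²).
∂π_K/∂q_K = 8 - 5q_K = 0, so q_K = 8/5.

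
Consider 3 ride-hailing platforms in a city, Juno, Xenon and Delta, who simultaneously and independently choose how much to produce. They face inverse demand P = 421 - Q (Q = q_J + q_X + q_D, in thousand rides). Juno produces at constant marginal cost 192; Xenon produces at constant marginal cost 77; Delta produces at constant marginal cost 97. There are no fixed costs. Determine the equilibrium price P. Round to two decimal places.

196.75

Juno's profit: π_J = (421 - Q)q_J - (192q_J). Setting ∂π_J/∂q_J = 0: 229 - 2q_J - (q_X + q_D) = 0.
Xenon's first-order condition: 344 - 2q_X - (q_J + q_D) = 0.
Delta's first-order condition: 324 - 2q_D - (q_J + q_X) = 0.
Adding the 3 conditions: 897 − 2Q − 2Q = 0, i.e. Q = 897/4.
Back-substituting: q_J = (229 − 897/4) = 19/4, q_X = (344 − 897/4) = 479/4, q_D = (324 − 897/4) = 399/4.
Total output Q = 897/4, so price P = 421 - 897/4 = 787/4.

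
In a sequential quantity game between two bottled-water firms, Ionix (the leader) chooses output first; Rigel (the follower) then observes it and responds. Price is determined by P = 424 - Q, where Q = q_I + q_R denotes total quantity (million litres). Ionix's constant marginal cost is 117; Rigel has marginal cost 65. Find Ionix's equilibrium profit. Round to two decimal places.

The follower Rigel best-responds to any q_I: π_R = (424 - Q)q_R - 65q_R.
∂π_R/∂q_R = 359 - q_I - 2q_R = 0 gives the reaction function q_R = (359 - q_I)/2.
The leader anticipates this reaction. Substituting into P = 424 - Q gives P = 489/2 - (1/2)q_I, so π_I = (489/2 - (1/2)q_I)q_I - 117q_I.
The leader's first-order condition 255/2 - q_I = 0 yields q_I = 255/2.
Then q_R = (359 - 255/2)/2 = 463/4.
Price P = 424 - 973/4 = 723/4.
Ionix's profit: (723/4 - 117)·(255/2) = 8128.1250.

8128.13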